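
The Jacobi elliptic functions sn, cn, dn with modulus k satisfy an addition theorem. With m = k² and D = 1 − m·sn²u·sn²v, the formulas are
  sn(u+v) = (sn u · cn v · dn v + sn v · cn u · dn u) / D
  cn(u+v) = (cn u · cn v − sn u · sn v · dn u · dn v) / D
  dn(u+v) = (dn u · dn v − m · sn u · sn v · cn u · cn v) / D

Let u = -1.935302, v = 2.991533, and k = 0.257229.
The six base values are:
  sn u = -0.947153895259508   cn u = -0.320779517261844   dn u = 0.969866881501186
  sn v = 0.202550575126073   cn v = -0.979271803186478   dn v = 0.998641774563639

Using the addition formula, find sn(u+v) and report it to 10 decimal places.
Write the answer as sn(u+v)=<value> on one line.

sn(u+v)=0.8653524868

m = k² = 0.066166758441
D = 1 − m·sn²u·sn²v = 0.9975647255100856
sn(u+v) = (sn u·cn v·dn v + sn v·cn u·dn u)/D = 0.8632451159638179/0.9975647255100856 = 0.8653524867997052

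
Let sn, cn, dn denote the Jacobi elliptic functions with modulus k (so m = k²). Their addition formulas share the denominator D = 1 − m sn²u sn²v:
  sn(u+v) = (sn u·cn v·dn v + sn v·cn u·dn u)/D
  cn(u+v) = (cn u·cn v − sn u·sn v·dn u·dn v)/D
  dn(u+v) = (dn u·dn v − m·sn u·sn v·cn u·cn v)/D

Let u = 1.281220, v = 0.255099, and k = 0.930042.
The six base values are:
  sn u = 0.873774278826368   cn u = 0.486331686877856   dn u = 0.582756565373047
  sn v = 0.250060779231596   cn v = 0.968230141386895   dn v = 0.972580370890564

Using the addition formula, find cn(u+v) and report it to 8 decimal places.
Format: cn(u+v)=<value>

cn(u+v)=0.36199027

m = k² = 0.864978121764
D = 1 − m·sn²u·sn²v = 0.9587052543219559
cn(u+v) = (cn u·cn v − sn u·sn v·dn u·dn v)/D = 0.3470419764953689/0.9587052543219559 = 0.3619902727463555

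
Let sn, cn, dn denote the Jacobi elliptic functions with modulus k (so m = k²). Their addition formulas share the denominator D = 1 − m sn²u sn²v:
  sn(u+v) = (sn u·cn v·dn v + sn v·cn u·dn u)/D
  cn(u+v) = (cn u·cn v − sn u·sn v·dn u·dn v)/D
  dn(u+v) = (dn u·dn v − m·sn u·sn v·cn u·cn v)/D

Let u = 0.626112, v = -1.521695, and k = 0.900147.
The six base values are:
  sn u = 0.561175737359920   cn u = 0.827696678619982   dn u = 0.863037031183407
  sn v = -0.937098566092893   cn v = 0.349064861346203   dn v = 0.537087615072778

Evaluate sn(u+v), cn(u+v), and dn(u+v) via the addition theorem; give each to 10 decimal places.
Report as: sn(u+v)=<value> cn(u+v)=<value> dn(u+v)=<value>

sn(u+v)=-0.7271226678 cn(u+v)=0.6865075572 dn(u+v)=0.7560470354

m = k² = 0.810264621609
D = 1 − m·sn²u·sn²v = 0.7759240763556115
sn(u+v) = (sn u·cn v·dn v + sn v·cn u·dn u)/D = -0.5641919843794532/0.7759240763556115 = -0.727122667760705
cn(u+v) = (cn u·cn v − sn u·sn v·dn u·dn v)/D = 0.5326777421953011/0.7759240763556115 = 0.6865075571532737
dn(u+v) = (dn u·dn v − m·sn u·sn v·cn u·cn v)/D = 0.5866350975984915/0.7759240763556115 = 0.7560470353669402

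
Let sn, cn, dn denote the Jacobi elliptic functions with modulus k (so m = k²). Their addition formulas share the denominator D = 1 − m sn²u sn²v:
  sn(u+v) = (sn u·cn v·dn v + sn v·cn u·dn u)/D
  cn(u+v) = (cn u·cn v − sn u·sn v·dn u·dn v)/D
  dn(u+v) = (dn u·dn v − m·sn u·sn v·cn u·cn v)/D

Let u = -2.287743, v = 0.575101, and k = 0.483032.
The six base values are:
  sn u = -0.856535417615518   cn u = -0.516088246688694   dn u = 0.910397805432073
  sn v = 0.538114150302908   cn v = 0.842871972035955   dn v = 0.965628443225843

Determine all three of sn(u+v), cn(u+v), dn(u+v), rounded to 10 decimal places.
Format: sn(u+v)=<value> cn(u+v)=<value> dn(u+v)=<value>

sn(u+v)=-0.9995082000 cn(u+v)=-0.0313585430 dn(u+v)=0.8757337061

m = k² = 0.233319913024
D = 1 − m·sn²u·sn²v = 0.950433154337273
sn(u+v) = (sn u·cn v·dn v + sn v·cn u·dn u)/D = -0.9499657312698039/0.950433154337273 = -0.9995081999556349
cn(u+v) = (cn u·cn v − sn u·sn v·dn u·dn v)/D = -0.02980419897473114/0.950433154337273 = -0.03135854303768822
dn(u+v) = (dn u·dn v − m·sn u·sn v·cn u·cn v)/D = 0.8323263486649471/0.950433154337273 = 0.8757337061177327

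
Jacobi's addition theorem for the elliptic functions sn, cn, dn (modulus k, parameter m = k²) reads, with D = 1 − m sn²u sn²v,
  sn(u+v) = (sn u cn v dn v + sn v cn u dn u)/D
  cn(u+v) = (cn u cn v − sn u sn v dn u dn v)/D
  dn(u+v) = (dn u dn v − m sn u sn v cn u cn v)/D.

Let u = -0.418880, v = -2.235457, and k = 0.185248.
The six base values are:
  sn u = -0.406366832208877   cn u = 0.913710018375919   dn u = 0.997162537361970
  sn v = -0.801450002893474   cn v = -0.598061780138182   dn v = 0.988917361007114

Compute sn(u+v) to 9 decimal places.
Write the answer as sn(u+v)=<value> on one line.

sn(u+v)=-0.491665656

m = k² = 0.034316821504
D = 1 − m·sn²u·sn²v = 0.996360041498868
sn(u+v) = (sn u·cn v·dn v + sn v·cn u·dn u)/D = -0.4898760132165608/0.996360041498868 = -0.4916656558001051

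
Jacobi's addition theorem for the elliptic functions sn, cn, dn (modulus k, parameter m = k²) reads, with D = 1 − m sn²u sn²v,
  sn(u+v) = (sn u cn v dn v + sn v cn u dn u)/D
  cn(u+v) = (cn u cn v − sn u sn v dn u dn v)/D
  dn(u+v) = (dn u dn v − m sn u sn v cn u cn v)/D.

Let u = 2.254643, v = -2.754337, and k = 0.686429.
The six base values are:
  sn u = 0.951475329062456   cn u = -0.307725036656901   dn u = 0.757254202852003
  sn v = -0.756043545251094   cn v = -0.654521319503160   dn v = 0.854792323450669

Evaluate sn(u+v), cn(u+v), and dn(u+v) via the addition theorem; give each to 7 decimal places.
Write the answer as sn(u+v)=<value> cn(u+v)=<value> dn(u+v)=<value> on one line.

m = k² = 0.471184772041
D = 1 − m·sn²u·sn²v = 0.7561740472250487
sn(u+v) = (sn u·cn v·dn v + sn v·cn u·dn u)/D = -0.3561533646403241/0.7561740472250487 = -0.47099390140049
cn(u+v) = (cn u·cn v − sn u·sn v·dn u·dn v)/D = 0.667048701784275/0.7561740472250487 = 0.8821364661114206
dn(u+v) = (dn u·dn v − m·sn u·sn v·cn u·cn v)/D = 0.7155638713836523/0.7561740472250487 = 0.9462952001719384

sn(u+v)=-0.4709939 cn(u+v)=0.8821365 dn(u+v)=0.9462952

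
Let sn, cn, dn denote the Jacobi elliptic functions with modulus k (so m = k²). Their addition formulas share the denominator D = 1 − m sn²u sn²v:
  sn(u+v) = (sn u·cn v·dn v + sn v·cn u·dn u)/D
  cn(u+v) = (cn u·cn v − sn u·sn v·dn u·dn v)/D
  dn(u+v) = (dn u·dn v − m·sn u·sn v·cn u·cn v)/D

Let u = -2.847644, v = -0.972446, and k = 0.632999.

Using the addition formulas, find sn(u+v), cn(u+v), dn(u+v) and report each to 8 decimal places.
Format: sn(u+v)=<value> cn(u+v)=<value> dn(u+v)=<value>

sn u = -0.6342329975313309, cn u = -0.7731419693965804, dn u = 0.9158726766897221
sn v = -0.7967854550083298, cn v = 0.6042623095040504, dn v = 0.8634909124077032
m = k² = 0.400687734001
D = 1 − m·sn²u·sn²v = 0.8976738792315151
sn(u+v) = (sn u·cn v·dn v + sn v·cn u·dn u)/D = 0.233276535427999/0.8976738792315151 = 0.2598677992365151
cn(u+v) = (cn u·cn v − sn u·sn v·dn u·dn v)/D = -0.8668335777260051/0.8976738792315151 = -0.965644203068589
dn(u+v) = (dn u·dn v − m·sn u·sn v·cn u·cn v)/D = 0.885445532821232/0.8976738792315151 = 0.9863777406325429

sn(u+v)=0.25986780 cn(u+v)=-0.96564420 dn(u+v)=0.98637774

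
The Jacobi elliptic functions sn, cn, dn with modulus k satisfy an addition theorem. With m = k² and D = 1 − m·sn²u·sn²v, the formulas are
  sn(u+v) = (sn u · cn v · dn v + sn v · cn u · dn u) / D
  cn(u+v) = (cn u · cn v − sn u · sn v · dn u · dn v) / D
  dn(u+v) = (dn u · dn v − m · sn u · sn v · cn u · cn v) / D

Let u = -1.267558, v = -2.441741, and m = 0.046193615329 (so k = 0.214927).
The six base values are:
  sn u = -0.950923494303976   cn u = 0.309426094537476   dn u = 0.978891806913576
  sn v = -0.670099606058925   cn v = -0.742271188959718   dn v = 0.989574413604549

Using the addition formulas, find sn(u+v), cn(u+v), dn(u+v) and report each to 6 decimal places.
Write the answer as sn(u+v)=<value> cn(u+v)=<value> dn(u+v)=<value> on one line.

sn(u+v)=0.504986 cn(u+v)=-0.863127 dn(u+v)=0.994093

m = k² = 0.046193615329
D = 1 − m·sn²u·sn²v = 0.9812434985968675
sn(u+v) = (sn u·cn v·dn v + sn v·cn u·dn u)/D = 0.4955146861411883/0.9812434985968675 = 0.5049864654897089
cn(u+v) = (cn u·cn v − sn u·sn v·dn u·dn v)/D = -0.8469380138811933/0.9812434985968675 = -0.8631272615739877
dn(u+v) = (dn u·dn v − m·sn u·sn v·cn u·cn v)/D = 0.9754469043696712/0.9812434985968675 = 0.9940926036855428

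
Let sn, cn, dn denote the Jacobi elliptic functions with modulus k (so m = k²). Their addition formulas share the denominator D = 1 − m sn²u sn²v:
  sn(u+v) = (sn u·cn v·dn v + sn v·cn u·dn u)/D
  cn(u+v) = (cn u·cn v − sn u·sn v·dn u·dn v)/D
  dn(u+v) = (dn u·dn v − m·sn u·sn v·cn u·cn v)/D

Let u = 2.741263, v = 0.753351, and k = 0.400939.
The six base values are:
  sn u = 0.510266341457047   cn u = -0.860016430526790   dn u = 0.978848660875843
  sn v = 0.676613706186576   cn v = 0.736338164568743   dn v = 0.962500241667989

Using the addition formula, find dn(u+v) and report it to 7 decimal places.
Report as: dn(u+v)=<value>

m = k² = 0.160752081721
D = 1 − m·sn²u·sn²v = 0.9808383884442675
dn(u+v) = (dn u·dn v − m·sn u·sn v·cn u·cn v)/D = 0.9772882727989653/0.9808383884442675 = 0.9963805294662934

dn(u+v)=0.9963805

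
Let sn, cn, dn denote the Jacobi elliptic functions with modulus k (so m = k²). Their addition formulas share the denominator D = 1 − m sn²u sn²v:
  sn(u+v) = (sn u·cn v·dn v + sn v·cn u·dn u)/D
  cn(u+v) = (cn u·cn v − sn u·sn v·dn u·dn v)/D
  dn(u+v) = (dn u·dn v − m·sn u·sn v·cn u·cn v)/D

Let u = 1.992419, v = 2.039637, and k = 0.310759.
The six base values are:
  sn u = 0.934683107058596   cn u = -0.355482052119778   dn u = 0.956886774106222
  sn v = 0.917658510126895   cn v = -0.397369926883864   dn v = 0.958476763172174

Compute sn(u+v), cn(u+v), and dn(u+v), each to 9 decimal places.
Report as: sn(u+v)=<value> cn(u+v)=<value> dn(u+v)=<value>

m = k² = 0.096571156081
D = 1 − m·sn²u·sn²v = 0.9289541997223542
sn(u+v) = (sn u·cn v·dn v + sn v·cn u·dn u)/D = -0.6681397228270192/0.9289541997223542 = -0.7192386051182209
cn(u+v) = (cn u·cn v − sn u·sn v·dn u·dn v)/D = -0.6454031422006198/0.9289541997223542 = -0.6947631459048443
dn(u+v) = (dn u·dn v − m·sn u·sn v·cn u·cn v)/D = 0.9054532063209944/0.9289541997223542 = 0.9747016662302795

sn(u+v)=-0.719238605 cn(u+v)=-0.694763146 dn(u+v)=0.974701666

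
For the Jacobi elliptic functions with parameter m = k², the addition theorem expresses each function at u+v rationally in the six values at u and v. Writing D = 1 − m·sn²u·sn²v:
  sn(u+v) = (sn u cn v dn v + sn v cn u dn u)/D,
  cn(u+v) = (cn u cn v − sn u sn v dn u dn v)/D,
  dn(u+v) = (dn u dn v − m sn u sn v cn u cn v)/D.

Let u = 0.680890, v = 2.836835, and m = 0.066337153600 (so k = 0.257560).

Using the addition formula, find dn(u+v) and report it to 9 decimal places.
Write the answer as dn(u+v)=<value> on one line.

sn u = 0.6270128239410172, cn u = 0.7790089335903093, dn u = 0.9868737884597908
sn v = 0.3507757106697382, cn v = -0.9364595030240977, dn v = 0.99591045674832
m = k² = 0.0663371536
D = 1 − m·sn²u·sn²v = 0.9967910074724182
dn(u+v) = (dn u·dn v − m·sn u·sn v·cn u·cn v)/D = 0.993481664225347/0.9967910074724182 = 0.996680002907066

dn(u+v)=0.996680003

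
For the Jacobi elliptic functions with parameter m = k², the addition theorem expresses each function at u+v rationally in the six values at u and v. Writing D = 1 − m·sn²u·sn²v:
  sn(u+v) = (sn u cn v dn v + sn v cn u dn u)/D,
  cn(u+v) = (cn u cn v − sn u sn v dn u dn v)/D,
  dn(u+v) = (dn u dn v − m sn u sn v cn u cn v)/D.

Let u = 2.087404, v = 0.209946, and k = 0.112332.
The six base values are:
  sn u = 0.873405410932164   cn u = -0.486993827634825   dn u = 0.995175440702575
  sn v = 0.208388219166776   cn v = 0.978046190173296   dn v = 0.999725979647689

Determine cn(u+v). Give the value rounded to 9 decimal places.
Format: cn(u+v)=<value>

cn(u+v)=-0.657657024

m = k² = 0.012618478224
D = 1 − m·sn²u·sn²v = 0.9995819915457762
cn(u+v) = (cn u·cn v − sn u·sn v·dn u·dn v)/D = -0.6573821173531683/0.9995819915457762 = -0.6576570235489914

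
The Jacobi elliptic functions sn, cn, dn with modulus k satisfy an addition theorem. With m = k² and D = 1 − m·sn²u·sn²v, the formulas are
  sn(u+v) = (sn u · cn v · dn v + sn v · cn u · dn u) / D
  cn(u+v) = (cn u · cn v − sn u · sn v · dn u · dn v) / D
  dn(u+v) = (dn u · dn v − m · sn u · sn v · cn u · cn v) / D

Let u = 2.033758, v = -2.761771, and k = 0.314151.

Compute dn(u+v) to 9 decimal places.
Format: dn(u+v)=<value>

sn u = 0.9204085809394458, cn u = -0.3909578546762242, dn u = 0.9572846247160549
sn v = -0.4443091614271389, cn v = -0.8958735229215744, dn v = 0.9902107739650912
m = k² = 0.098690850801
D = 1 − m·sn²u·sn²v = 0.983495257715546
dn(u+v) = (dn u·dn v − m·sn u·sn v·cn u·cn v)/D = 0.9620493189582088/0.983495257715546 = 0.978194161497889

dn(u+v)=0.978194161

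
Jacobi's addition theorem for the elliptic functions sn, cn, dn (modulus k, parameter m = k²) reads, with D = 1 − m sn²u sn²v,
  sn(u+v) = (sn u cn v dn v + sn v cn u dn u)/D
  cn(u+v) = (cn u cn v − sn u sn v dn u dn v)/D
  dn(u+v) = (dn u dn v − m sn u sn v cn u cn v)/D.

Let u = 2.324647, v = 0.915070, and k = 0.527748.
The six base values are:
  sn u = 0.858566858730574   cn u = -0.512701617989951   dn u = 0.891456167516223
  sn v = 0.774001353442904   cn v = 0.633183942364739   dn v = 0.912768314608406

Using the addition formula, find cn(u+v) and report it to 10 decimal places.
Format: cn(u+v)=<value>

m = k² = 0.278517951504
D = 1 − m·sn²u·sn²v = 0.8770057316716677
cn(u+v) = (cn u·cn v − sn u·sn v·dn u·dn v)/D = -0.8653593582326937/0.8770057316716677 = -0.98672029951643

cn(u+v)=-0.9867202995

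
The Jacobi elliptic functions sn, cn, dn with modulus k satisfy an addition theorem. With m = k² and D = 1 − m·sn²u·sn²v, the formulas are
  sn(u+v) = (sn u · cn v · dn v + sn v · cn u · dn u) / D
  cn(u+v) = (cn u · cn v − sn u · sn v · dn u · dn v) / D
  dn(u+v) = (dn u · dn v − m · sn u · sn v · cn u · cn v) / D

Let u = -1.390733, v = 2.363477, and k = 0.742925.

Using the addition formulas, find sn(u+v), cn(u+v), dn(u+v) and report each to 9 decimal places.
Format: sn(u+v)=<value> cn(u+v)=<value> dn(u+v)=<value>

sn(u+v)=0.785379663 cn(u+v)=0.619014366 dn(u+v)=0.812128812

sn u = -0.9395646580104738, cn u = 0.3423715137356806, dn u = 0.716072343161622
sn v = 0.9505667830425168, cn v = -0.3105201941520079, dn v = 0.7080125732873284
m = k² = 0.551937555625
D = 1 − m·sn²u·sn²v = 0.5597406798235315
sn(u+v) = (sn u·cn v·dn v + sn v·cn u·dn u)/D = 0.4396089462919335/0.5597406798235315 = 0.7853796626511553
cn(u+v) = (cn u·cn v − sn u·sn v·dn u·dn v)/D = 0.3464875221265625/0.5597406798235315 = 0.6190143661450496
dn(u+v) = (dn u·dn v − m·sn u·sn v·cn u·cn v)/D = 0.4545815331013563/0.5597406798235315 = 0.8121288115858784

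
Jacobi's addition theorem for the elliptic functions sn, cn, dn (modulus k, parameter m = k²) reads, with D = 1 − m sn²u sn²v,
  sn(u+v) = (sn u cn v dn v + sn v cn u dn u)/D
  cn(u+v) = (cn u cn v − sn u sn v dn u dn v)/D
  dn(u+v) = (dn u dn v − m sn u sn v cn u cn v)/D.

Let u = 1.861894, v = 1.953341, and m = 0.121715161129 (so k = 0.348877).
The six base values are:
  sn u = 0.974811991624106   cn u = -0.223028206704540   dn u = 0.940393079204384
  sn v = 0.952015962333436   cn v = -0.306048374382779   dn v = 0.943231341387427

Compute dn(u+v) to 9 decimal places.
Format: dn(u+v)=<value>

dn(u+v)=0.982266598

m = k² = 0.121715161129
D = 1 − m·sn²u·sn²v = 0.8951725878071047
dn(u+v) = (dn u·dn v − m·sn u·sn v·cn u·cn v)/D = 0.8792981320965225/0.8951725878071047 = 0.9822665976072058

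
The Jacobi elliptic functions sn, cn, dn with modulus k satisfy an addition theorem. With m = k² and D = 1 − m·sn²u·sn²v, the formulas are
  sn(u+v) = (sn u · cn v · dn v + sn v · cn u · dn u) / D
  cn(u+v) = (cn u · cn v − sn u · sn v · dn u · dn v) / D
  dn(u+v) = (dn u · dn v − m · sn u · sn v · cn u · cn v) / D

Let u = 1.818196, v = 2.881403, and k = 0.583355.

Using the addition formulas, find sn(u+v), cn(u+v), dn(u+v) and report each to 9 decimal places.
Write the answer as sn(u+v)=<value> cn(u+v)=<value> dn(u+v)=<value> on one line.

sn u = 0.9978907478172715, cn u = -0.06491575633609074, dn u = 0.8130996248387515
sn v = 0.5513656912526041, cn v = -0.834263672054308, dn v = 0.9468613768928312
m = k² = 0.340303056025
D = 1 − m·sn²u·sn²v = 0.8969824259726995
sn(u+v) = (sn u·cn v·dn v + sn v·cn u·dn u)/D = -0.8173686059817946/0.8969824259726995 = -0.9112426089010934
cn(u+v) = (cn u·cn v − sn u·sn v·dn u·dn v)/D = -0.3694401635708375/0.8969824259726995 = -0.4118700131390107
dn(u+v) = (dn u·dn v − m·sn u·sn v·cn u·cn v)/D = 0.7597525349961969/0.8969824259726995 = 0.8470093872489323

sn(u+v)=-0.911242609 cn(u+v)=-0.411870013 dn(u+v)=0.847009387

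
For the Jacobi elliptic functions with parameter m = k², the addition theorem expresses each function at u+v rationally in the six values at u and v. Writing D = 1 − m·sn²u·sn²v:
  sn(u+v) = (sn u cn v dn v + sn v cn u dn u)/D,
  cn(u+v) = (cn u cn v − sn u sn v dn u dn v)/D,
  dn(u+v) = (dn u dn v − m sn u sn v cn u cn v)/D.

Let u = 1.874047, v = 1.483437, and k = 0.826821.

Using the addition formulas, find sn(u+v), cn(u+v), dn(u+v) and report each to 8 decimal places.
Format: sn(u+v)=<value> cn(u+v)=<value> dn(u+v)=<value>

sn(u+v)=0.64761827 cn(u+v)=-0.76196495 dn(u+v)=0.84455781

sn u = 0.9949633471098816, cn u = 0.1002394029705949, dn u = 0.5685385963622649
sn v = 0.9455862738909142, cn v = 0.3253714778973365, dn v = 0.6234909227763317
m = k² = 0.683632966041
D = 1 − m·sn²u·sn²v = 0.3948828239576007
sn(u+v) = (sn u·cn v·dn v + sn v·cn u·dn u)/D = 0.2557333294287861/0.3948828239576007 = 0.6476182652508702
cn(u+v) = (cn u·cn v − sn u·sn v·dn u·dn v)/D = -0.300886870561009/0.3948828239576007 = -0.7619649483496294
dn(u+v) = (dn u·dn v − m·sn u·sn v·cn u·cn v)/D = 0.3335013733603553/0.3948828239576007 = 0.8445578108916785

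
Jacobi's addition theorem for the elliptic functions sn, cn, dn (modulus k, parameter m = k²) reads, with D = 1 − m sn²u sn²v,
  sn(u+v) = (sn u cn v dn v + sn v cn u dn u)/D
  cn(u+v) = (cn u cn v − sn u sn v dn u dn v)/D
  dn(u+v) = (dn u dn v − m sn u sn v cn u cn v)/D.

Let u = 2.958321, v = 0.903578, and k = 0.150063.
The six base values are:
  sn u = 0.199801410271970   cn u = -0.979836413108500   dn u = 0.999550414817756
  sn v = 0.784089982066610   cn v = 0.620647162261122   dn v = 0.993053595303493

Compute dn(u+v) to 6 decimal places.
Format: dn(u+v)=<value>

m = k² = 0.022518903969
D = 1 − m·sn²u·sn²v = 0.99944731693452
dn(u+v) = (dn u·dn v − m·sn u·sn v·cn u·cn v)/D = 0.9947525418949539/0.99944731693452 = 0.995302628802921

dn(u+v)=0.995303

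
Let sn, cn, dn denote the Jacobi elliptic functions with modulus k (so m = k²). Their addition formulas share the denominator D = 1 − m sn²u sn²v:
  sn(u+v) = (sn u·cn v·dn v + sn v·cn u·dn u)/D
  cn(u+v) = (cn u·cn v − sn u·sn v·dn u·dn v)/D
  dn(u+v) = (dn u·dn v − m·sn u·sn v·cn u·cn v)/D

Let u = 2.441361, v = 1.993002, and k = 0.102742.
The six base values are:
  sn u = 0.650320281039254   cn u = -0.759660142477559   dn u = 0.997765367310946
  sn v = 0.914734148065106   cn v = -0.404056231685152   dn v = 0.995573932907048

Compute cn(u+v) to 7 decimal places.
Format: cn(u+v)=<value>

m = k² = 0.010555918564
D = 1 − m·sn²u·sn²v = 0.99626457163962
cn(u+v) = (cn u·cn v − sn u·sn v·dn u·dn v)/D = -0.2839683857582927/0.99626457163962 = -0.2850331065079899

cn(u+v)=-0.2850331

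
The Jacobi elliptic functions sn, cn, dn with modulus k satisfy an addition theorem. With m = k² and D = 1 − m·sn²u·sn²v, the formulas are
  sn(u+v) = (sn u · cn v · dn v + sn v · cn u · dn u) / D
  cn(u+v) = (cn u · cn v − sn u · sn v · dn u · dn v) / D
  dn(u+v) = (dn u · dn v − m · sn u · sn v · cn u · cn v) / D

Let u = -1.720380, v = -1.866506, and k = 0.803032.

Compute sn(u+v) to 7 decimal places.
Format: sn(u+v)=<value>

sn u = -0.9857897009914617, cn u = 0.1679841225210425, dn u = 0.6110128530962465
sn v = -0.9967660699482146, cn v = 0.08035796040213368, dn v = 0.5994194938760801
m = k² = 0.644860393024
D = 1 − m·sn²u·sn²v = 0.3773833233272894
sn(u+v) = (sn u·cn v·dn v + sn v·cn u·dn u)/D = -0.1497921703671376/0.3773833233272894 = -0.3969231312249294

sn(u+v)=-0.3969231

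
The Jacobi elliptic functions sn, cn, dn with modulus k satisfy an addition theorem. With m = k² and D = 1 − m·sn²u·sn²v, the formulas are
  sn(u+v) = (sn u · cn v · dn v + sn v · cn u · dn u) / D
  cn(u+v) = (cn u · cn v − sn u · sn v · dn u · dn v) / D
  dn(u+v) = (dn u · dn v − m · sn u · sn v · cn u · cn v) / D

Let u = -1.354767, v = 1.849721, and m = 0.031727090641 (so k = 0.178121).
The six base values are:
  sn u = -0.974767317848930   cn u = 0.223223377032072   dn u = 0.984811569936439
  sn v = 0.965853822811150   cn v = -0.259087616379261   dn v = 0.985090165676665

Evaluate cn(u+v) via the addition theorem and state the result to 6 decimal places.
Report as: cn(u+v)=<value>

m = k² = 0.031727090641
D = 1 − m·sn²u·sn²v = 0.9718774320497776
cn(u+v) = (cn u·cn v − sn u·sn v·dn u·dn v)/D = 0.8555245365214811/0.9718774320497776 = 0.8802802784679363

cn(u+v)=0.880280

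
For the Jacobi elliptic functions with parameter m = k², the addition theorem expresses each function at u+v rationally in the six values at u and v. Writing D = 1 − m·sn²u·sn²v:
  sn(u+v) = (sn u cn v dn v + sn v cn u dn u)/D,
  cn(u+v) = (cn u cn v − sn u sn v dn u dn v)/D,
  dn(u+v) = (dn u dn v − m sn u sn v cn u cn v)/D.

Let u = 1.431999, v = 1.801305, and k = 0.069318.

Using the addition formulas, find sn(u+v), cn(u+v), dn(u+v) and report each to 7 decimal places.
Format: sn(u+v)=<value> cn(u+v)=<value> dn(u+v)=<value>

sn u = 0.9901666532853659, cn u = 0.139892811543903, dn u = 0.9976417435275723
sn v = 0.9741031808713971, cn v = -0.2261039429471015, dn v = 0.997717725660388
m = k² = 0.004804985124
D = 1 − m·sn²u·sn²v = 0.9955298863730119
sn(u+v) = (sn u·cn v·dn v + sn v·cn u·dn u)/D = -0.08742095455012293/0.9955298863730119 = -0.08781349083212501
cn(u+v) = (cn u·cn v − sn u·sn v·dn u·dn v)/D = -0.9916840884915958/0.9955298863730119 = -0.9961369337736034
dn(u+v) = (dn u·dn v − m·sn u·sn v·cn u·cn v)/D = 0.9955114428933606/0.9955298863730119 = 0.9999814737057082

sn(u+v)=-0.0878135 cn(u+v)=-0.9961369 dn(u+v)=0.9999815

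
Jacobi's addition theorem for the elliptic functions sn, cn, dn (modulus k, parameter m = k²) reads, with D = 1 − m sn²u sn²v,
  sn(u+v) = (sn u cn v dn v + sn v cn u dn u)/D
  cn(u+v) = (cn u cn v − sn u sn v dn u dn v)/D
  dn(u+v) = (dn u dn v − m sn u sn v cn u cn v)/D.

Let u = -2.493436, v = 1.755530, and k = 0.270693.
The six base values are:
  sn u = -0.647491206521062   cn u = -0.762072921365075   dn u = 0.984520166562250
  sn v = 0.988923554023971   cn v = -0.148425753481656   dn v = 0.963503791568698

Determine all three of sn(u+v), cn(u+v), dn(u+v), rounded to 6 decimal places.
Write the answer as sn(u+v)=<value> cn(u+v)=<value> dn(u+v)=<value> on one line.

m = k² = 0.073274700249
D = 1 − m·sn²u·sn²v = 0.9699567271609181
sn(u+v) = (sn u·cn v·dn v + sn v·cn u·dn u)/D = -0.6493688410527636/0.9699567271609181 = -0.6694822798471419
cn(u+v) = (cn u·cn v − sn u·sn v·dn u·dn v)/D = 0.7205110414383046/0.9699567271609181 = 0.7428280265113004
dn(u+v) = (dn u·dn v − m·sn u·sn v·cn u·cn v)/D = 0.9538960031875371/0.9699567271609181 = 0.9834418139246366

sn(u+v)=-0.669482 cn(u+v)=0.742828 dn(u+v)=0.983442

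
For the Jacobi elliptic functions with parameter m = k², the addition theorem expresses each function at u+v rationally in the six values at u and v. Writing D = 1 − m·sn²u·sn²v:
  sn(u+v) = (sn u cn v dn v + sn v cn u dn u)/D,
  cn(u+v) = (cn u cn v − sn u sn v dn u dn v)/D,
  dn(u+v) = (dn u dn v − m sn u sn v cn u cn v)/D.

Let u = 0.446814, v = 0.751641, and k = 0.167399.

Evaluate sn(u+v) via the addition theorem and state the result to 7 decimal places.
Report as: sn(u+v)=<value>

sn u = 0.4317335612204775, cn u = 0.9020011818816449, dn u = 0.9973849767162589
sn v = 0.6815442947103114, cn v = 0.731776861036084, dn v = 0.9934704373643907
m = k² = 0.028022425201
D = 1 − m·sn²u·sn²v = 0.9975738060671532
sn(u+v) = (sn u·cn v·dn v + sn v·cn u·dn u)/D = 0.9270158922750751/0.9975738060671532 = 0.9292704826821321

sn(u+v)=0.9292705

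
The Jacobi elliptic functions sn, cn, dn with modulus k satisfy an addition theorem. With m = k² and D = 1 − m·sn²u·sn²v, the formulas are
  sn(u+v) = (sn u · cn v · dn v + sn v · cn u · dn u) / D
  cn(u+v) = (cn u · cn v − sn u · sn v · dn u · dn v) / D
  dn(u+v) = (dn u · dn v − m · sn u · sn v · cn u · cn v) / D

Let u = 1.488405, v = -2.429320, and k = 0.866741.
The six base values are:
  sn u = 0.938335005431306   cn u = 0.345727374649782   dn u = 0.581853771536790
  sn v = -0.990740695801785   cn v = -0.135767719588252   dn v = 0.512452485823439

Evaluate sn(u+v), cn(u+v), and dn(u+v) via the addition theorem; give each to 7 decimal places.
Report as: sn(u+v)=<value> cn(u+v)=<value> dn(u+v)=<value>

m = k² = 0.751239961081
D = 1 − m·sn²u·sn²v = 0.3507461654926692
sn(u+v) = (sn u·cn v·dn v + sn v·cn u·dn u)/D = -0.26458434341927/0.3507461654926692 = -0.7543470733247404
cn(u+v) = (cn u·cn v − sn u·sn v·dn u·dn v)/D = 0.2302563741250275/0.3507461654926692 = 0.6564758129332708
dn(u+v) = (dn u·dn v − m·sn u·sn v·cn u·cn v)/D = 0.2653910571225894/0.3507461654926692 = 0.7566470662617585

sn(u+v)=-0.7543471 cn(u+v)=0.6564758 dn(u+v)=0.7566471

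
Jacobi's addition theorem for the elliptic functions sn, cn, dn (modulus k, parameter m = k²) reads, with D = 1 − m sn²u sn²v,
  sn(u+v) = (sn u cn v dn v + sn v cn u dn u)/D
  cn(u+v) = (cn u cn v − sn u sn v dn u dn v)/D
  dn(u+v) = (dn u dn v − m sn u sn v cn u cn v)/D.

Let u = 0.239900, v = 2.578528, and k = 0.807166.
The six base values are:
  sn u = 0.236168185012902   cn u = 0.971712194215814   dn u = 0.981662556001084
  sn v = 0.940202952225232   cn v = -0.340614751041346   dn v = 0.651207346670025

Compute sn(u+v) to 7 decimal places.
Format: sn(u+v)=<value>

sn(u+v)=0.8724957

m = k² = 0.651516951556
D = 1 − m·sn²u·sn²v = 0.9678773234316623
sn(u+v) = (sn u·cn v·dn v + sn v·cn u·dn u)/D = 0.8444688017717643/0.9678773234316623 = 0.8724956989152858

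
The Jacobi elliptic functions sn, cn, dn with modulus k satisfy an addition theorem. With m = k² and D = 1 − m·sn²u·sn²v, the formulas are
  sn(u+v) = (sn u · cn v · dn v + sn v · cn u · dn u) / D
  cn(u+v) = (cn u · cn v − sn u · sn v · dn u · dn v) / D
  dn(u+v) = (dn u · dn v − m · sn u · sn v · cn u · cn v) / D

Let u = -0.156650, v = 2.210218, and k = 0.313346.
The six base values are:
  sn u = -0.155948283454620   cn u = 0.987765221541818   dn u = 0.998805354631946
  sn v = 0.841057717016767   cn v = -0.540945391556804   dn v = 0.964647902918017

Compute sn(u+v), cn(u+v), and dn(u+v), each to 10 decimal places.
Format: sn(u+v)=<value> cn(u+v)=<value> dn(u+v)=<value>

m = k² = 0.098185715716
D = 1 − m·sn²u·sn²v = 0.9983108776526411
sn(u+v) = (sn u·cn v·dn v + sn v·cn u·dn u)/D = 0.9111523093948104/0.9983108776526411 = 0.9126939611609068
cn(u+v) = (cn u·cn v − sn u·sn v·dn u·dn v)/D = -0.4079535237304493/0.9983108776526411 = -0.4086437730596334
dn(u+v) = (dn u·dn v − m·sn u·sn v·cn u·cn v)/D = 0.9566143274566176/0.9983108776526411 = 0.958232900062087

sn(u+v)=0.9126939612 cn(u+v)=-0.4086437731 dn(u+v)=0.9582329001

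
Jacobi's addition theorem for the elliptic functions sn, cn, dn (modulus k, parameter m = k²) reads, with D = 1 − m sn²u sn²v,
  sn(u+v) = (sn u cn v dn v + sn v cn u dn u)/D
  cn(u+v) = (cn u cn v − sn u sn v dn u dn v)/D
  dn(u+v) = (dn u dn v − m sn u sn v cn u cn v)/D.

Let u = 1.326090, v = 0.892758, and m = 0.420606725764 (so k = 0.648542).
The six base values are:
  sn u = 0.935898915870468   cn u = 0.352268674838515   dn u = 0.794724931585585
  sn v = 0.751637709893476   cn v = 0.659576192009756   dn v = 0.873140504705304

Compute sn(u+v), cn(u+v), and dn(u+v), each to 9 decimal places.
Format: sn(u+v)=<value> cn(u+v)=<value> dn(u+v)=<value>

sn(u+v)=0.946392988 cn(u+v)=-0.323017511 dn(u+v)=0.789480533

m = k² = 0.420606725764
D = 1 − m·sn²u·sn²v = 0.7918620739694206
sn(u+v) = (sn u·cn v·dn v + sn v·cn u·dn u)/D = 0.7494127141912415/0.7918620739694206 = 0.9463929879033221
cn(u+v) = (cn u·cn v − sn u·sn v·dn u·dn v)/D = -0.2557853162315398/0.7918620739694206 = -0.3230175110538474
dn(u+v) = (dn u·dn v − m·sn u·sn v·cn u·cn v)/D = 0.625159691935879/0.7918620739694206 = 0.7894805326413711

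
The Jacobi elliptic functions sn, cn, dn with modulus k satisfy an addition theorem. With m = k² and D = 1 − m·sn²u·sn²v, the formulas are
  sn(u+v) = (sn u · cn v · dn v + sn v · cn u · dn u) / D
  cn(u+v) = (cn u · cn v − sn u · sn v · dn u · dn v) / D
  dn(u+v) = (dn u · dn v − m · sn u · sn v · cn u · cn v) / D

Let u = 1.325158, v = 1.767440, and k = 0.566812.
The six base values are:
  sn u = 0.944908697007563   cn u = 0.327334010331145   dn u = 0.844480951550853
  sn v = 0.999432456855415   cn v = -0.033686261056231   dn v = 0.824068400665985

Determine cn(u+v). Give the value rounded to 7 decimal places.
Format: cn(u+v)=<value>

m = k² = 0.321275843344
D = 1 − m·sn²u·sn²v = 0.7134735868199479
cn(u+v) = (cn u·cn v − sn u·sn v·dn u·dn v)/D = -0.6682249335152631/0.7134735868199479 = -0.9365797779475419

cn(u+v)=-0.9365798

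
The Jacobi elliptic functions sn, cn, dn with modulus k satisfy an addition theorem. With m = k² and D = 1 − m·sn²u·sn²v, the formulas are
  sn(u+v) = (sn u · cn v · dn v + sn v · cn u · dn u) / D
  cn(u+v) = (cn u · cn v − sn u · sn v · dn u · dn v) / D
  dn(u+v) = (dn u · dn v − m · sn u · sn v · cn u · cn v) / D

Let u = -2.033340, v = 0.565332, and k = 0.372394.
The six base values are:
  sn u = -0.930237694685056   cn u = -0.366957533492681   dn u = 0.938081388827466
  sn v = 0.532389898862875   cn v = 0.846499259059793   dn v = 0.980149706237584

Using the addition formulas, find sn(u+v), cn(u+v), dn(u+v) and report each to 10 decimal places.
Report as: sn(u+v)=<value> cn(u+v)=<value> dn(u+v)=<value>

m = k² = 0.138677291236
D = 1 − m·sn²u·sn²v = 0.9659863818726994
sn(u+v) = (sn u·cn v·dn v + sn v·cn u·dn u)/D = -0.9550822810329359/0.9659863818726994 = -0.9887119517993366
cn(u+v) = (cn u·cn v − sn u·sn v·dn u·dn v)/D = 0.1447326031702349/0.9659863818726994 = 0.1498288235592416
dn(u+v) = (dn u·dn v − m·sn u·sn v·cn u·cn v)/D = 0.8981262374574973/0.9659863818726994 = 0.929750412957535

sn(u+v)=-0.9887119518 cn(u+v)=0.1498288236 dn(u+v)=0.9297504130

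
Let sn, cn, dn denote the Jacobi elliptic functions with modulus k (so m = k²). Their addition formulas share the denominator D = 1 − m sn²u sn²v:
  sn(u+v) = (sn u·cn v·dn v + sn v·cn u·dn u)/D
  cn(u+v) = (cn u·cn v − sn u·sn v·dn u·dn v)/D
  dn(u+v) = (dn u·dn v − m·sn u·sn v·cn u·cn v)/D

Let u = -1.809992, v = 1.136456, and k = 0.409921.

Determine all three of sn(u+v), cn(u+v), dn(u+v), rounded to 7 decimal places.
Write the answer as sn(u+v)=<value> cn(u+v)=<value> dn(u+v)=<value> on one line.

sn u = -0.9885228809463351, cn u = -0.1510712211030211, dn u = 0.914220848611771
sn v = 0.8933665172747279, cn v = 0.4493286834961944, dn v = 0.9305323521844921
m = k² = 0.168035226241
D = 1 − m·sn²u·sn²v = 0.868951175330576
sn(u+v) = (sn u·cn v·dn v + sn v·cn u·dn u)/D = -0.5367011698836034/0.868951175330576 = -0.6176424926054397
cn(u+v) = (cn u·cn v − sn u·sn v·dn u·dn v)/D = 0.683394468337256/0.868951175330576 = 0.7864589953253376
dn(u+v) = (dn u·dn v − m·sn u·sn v·cn u·cn v)/D = 0.8406389889650869/0.868951175330576 = 0.9674179779379224

sn(u+v)=-0.6176425 cn(u+v)=0.7864590 dn(u+v)=0.9674180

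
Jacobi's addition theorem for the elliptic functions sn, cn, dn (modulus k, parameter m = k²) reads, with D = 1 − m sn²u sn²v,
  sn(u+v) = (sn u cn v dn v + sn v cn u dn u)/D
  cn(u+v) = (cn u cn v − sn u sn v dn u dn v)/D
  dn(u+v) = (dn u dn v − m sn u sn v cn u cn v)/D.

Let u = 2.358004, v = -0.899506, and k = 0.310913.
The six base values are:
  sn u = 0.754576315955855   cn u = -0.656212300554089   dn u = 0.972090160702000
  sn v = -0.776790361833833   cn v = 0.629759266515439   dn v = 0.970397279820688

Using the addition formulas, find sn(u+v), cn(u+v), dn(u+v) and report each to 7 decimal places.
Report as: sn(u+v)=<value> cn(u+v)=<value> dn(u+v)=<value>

m = k² = 0.096666893569
D = 1 − m·sn²u·sn²v = 0.9667882500979131
sn(u+v) = (sn u·cn v·dn v + sn v·cn u·dn u)/D = 0.9566468183037625/0.9667882500979131 = 0.9895101830280586
cn(u+v) = (cn u·cn v − sn u·sn v·dn u·dn v)/D = 0.139665262526775/0.9667882500979131 = 0.1444631360720718
dn(u+v) = (dn u·dn v − m·sn u·sn v·cn u·cn v)/D = 0.9198981337582782/0.9667882500979131 = 0.9514990833464453

sn(u+v)=0.9895102 cn(u+v)=0.1444631 dn(u+v)=0.9514991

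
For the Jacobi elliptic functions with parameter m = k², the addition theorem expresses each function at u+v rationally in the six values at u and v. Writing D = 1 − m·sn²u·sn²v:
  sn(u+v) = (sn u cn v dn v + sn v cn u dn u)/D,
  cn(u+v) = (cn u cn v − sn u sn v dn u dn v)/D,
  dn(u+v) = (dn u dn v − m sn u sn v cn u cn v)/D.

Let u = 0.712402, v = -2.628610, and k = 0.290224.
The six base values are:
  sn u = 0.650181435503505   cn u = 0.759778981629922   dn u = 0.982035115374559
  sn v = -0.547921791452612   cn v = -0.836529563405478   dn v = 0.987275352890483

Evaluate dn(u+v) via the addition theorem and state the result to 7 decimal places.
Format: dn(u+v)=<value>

m = k² = 0.084229970176
D = 1 − m·sn²u·sn²v = 0.9893101177056359
dn(u+v) = (dn u·dn v − m·sn u·sn v·cn u·cn v)/D = 0.9504674113067148/0.9893101177056359 = 0.9607375829845919

dn(u+v)=0.9607376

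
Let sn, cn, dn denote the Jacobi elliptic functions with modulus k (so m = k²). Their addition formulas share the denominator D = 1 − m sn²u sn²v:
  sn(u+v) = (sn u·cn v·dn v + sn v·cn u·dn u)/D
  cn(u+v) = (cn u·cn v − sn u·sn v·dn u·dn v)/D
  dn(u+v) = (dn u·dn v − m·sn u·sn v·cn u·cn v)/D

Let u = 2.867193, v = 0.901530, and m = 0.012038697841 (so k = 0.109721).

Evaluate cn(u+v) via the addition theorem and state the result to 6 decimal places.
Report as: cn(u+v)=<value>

sn u = 0.2800768946754379, cn u = -0.9599775690446958, dn u = 0.9995277122819036
sn v = 0.7835017690808727, cn v = 0.6213895540215838, dn v = 0.9962980197190821
m = k² = 0.012038697841
D = 1 − m·sn²u·sn²v = 0.999420285661498
cn(u+v) = (cn u·cn v − sn u·sn v·dn u·dn v)/D = -0.8150451551575273/0.999420285661498 = -0.8155179225905585

cn(u+v)=-0.815518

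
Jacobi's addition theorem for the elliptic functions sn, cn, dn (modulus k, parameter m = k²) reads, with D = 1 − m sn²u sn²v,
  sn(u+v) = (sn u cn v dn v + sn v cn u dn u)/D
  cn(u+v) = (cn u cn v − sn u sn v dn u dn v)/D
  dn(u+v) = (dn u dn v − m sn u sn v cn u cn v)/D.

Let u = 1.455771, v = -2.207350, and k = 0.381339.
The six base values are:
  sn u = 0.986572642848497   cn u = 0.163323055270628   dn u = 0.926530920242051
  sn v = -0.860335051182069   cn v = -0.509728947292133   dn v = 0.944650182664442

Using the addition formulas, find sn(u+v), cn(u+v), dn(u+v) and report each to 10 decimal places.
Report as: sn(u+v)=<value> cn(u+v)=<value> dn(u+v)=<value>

sn(u+v)=-0.6760674217 cn(u+v)=0.7368397664 dn(u+v)=0.9661954010

m = k² = 0.145419432921
D = 1 − m·sn²u·sn²v = 0.8952350963843404
sn(u+v) = (sn u·cn v·dn v + sn v·cn u·dn u)/D = -0.6052392834342496/0.8952350963843404 = -0.6760674217070792
cn(u+v) = (cn u·cn v − sn u·sn v·dn u·dn v)/D = 0.6596448192673655/0.8952350963843404 = 0.7368397663714563
dn(u+v) = (dn u·dn v − m·sn u·sn v·cn u·cn v)/D = 0.8649720329692522/0.8952350963843404 = 0.9661954010322941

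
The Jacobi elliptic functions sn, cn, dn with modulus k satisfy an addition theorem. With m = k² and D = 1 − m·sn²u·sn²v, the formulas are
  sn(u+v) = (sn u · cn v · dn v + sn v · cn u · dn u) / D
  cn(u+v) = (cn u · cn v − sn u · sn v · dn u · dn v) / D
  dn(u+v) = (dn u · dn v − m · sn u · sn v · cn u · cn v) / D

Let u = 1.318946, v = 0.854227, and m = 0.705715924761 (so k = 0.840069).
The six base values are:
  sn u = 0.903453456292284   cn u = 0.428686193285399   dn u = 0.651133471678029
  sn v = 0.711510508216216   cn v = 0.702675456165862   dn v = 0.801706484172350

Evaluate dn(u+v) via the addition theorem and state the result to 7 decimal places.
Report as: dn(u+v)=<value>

m = k² = 0.705715924761
D = 1 − m·sn²u·sn²v = 0.7083888524253374
dn(u+v) = (dn u·dn v − m·sn u·sn v·cn u·cn v)/D = 0.3853674025992632/0.7083888524253374 = 0.544005458696684

dn(u+v)=0.5440055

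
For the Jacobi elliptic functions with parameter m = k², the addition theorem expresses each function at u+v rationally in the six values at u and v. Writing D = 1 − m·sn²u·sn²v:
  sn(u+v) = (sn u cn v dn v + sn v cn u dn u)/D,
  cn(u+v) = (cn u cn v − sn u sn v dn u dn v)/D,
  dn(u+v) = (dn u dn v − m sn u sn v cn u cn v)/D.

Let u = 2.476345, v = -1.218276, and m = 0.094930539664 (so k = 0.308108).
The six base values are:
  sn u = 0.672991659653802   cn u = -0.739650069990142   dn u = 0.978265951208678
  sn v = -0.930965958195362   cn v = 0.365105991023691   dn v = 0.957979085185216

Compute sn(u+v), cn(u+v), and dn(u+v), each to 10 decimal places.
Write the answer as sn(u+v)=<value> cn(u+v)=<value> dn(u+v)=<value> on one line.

sn(u+v)=0.9441962046 cn(u+v)=0.3293835564 dn(u+v)=0.9567490838

m = k² = 0.094930539664
D = 1 − m·sn²u·sn²v = 0.9627357044618146
sn(u+v) = (sn u·cn v·dn v + sn v·cn u·dn u)/D = 0.9090113981821089/0.9627357044618146 = 0.9441962045962153
cn(u+v) = (cn u·cn v − sn u·sn v·dn u·dn v)/D = 0.3171093102080002/0.9627357044618146 = 0.3293835563990739
dn(u+v) = (dn u·dn v − m·sn u·sn v·cn u·cn v)/D = 0.9210965032223612/0.9627357044618146 = 0.9567490838384036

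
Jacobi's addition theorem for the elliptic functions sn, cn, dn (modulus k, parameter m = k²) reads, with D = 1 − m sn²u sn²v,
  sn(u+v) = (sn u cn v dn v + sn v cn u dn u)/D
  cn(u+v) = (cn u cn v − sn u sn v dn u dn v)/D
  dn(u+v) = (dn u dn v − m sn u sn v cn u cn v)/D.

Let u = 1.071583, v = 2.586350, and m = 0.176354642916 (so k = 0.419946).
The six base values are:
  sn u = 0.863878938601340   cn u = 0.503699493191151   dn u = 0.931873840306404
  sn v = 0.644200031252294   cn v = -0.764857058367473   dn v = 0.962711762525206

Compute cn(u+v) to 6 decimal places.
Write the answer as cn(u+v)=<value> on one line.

cn(u+v)=-0.935620

m = k² = 0.176354642916
D = 1 − m·sn²u·sn²v = 0.945382206260177
cn(u+v) = (cn u·cn v − sn u·sn v·dn u·dn v)/D = -0.8845184042170599/0.945382206260177 = -0.9356198988725553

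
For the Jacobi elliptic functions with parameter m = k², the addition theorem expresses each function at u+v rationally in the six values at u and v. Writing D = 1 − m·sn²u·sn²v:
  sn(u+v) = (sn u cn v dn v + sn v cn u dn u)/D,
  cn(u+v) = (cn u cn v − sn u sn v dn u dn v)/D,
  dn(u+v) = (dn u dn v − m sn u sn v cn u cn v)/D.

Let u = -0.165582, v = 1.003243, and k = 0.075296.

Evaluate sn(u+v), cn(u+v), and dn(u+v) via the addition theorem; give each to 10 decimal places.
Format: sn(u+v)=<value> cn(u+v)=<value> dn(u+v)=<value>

sn u = -0.1648221907169077, cn u = 0.9863232966159115, dn u = 0.9999229873791739
sn v = 0.8427995014315824, cn v = 0.5382276473637118, dn v = 0.9979844190087256
m = k² = 0.005669487616
D = 1 − m·sn²u·sn²v = 0.9998905983894509
sn(u+v) = (sn u·cn v·dn v + sn v·cn u·dn u)/D = 0.7426757101383398/0.9998905983894509 = 0.7427569689469892
cn(u+v) = (cn u·cn v − sn u·sn v·dn u·dn v)/D = 0.6694878627115856/0.9998905983894509 = 0.6695611137757937
dn(u+v) = (dn u·dn v − m·sn u·sn v·cn u·cn v)/D = 0.9983256509169202/0.9998905983894509 = 0.998434881300963

sn(u+v)=0.7427569689 cn(u+v)=0.6695611138 dn(u+v)=0.9984348813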